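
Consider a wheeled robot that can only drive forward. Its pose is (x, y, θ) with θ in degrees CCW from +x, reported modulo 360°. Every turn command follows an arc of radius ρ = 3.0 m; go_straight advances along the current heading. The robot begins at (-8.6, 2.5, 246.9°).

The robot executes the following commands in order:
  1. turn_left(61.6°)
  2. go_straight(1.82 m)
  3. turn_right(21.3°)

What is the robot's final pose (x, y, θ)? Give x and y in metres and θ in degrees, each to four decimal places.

(-6.5374, -2.9493, 287.2000°)

set_pose: (x, y, θ) = (-8.6000, 2.5000, 246.9000°), ρ = 3.0
turn_left(61.6°): centre at ρ to the left, rotate +61.6° → (-8.1884, -0.5446, 308.5000°)
go_straight(1.82): x += 1.82·cos θ, y += 1.82·sin θ → (-7.0554, -1.9689, 308.5000°)
turn_right(21.3°): centre at ρ to the right, rotate −21.3° → (-6.5374, -2.9493, 287.2000°)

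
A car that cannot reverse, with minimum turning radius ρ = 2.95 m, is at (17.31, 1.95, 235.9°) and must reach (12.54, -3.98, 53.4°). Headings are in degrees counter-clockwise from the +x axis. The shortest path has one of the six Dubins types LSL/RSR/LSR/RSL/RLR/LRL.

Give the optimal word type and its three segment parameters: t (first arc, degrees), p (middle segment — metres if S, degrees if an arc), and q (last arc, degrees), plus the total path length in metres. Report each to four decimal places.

Let ψ = atan2(Δy, Δx) = atan2(-5.93, -4.77) = -128.8127° be the start→goal bearing.
Normalize: d = |goal − start| / ρ = 7.610374/2.95 = 2.579788, α = (θ_start − ψ) mod 360° = 4.7127° = 0.082251 rad, β = (θ_goal − ψ) mod 360° = 182.2127° = 3.180211 rad.
Common terms: sin α = 0.082159, cos α = 0.996619, sin β = -0.038609, cos β = -0.999254, cos(α−β) = -0.999048, d² = 6.655306. Work in radians in the unit-radius frame; every candidate has L = ρ·(t + p + q).
LSL: p² = 2 + d² − 2cos(α−β) + 2d(sin α − sin β) = 11.276510; p = √p² = 3.358052; φ = atan2(cos β − cos α, d + sin α − sin β) = -0.636463 rad; t = (φ − α) mod 2π = 5.564471 rad, q = (β − φ) mod 2π = 3.816674 rad → L = 2.95·(5.564471 + 3.358052 + 3.816674) = 2.95·12.739196 = 37.580629 m
RSR: p² = 2 + d² − 2cos(α−β) + 2d(sin β − sin α) = 10.030294; p = √p² = 3.167064; φ = atan2(cos α − cos β, d − sin α + sin β) = 0.681807 rad; t = (α − φ) mod 2π = 5.683630 rad, q = (φ − β) mod 2π = 3.784781 rad → L = 2.95·(5.683630 + 3.167064 + 3.784781) = 2.95·12.635475 = 37.274652 m
LSR: p² = d² − 2 + 2cos(α−β) + 2d(sin α + sin β) = 2.881910; p = √p² = 1.697619; φ = atan2(−cos α − cos β, d + sin α + sin β) − atan2(−2, p) = 0.867998 rad; t = (φ − α) mod 2π = 0.785747 rad, q = (φ − β) mod 2π = 3.970973 rad → L = 2.95·(0.785747 + 1.697619 + 3.970973) = 2.95·6.454339 = 19.040299 m
RSL: p² = d² − 2 + 2cos(α−β) − 2d(sin α + sin β) = 2.432509; p = √p² = 1.559650; φ = atan2(cos α + cos β, d − sin α − sin β) − atan2(2, p) = -0.909518 rad; t = (α − φ) mod 2π = 0.991769 rad, q = (β − φ) mod 2π = 4.089729 rad → L = 2.95·(0.991769 + 1.559650 + 4.089729) = 2.95·6.641148 = 19.591387 m
RLR: c = (6 − d² + 2cos(α−β) + 2d(sin α − sin β))/8 = -0.253787; p = 2π − arccos c = 4.455796 rad; φ = atan2(cos α − cos β, d − sin α + sin β) = 0.681807 rad; t = (α − φ + p/2) mod 2π = 1.628343 rad, q = (α − β − t + p) mod 2π = 6.012679 rad → L = 2.95·(1.628343 + 4.455796 + 6.012679) = 2.95·12.096817 = 35.685611 m
LRL: c = (6 − d² + 2cos(α−β) − 2d(sin α − sin β))/8 = -0.409564; p = 2π − arccos c = 4.290413 rad; φ = atan2(cos β − cos α, d + sin α − sin β) = -0.636463 rad; t = (φ − α + p/2) mod 2π = 1.426492 rad, q = (β − α − t + p) mod 2π = 5.961880 rad → L = 2.95·(1.426492 + 4.290413 + 5.961880) = 2.95·11.678786 = 34.452418 m
Shortest: LSR with L = 19.040299 m ≈ 19.0403 m
Convert LSR to answer units (arcs ×180/π): t = 0.785747·180/π = 45.0200°, p = ρ·p = 2.95·1.697619 = 5.0080 m, q = 3.970973·180/π = 227.5200°, L = 19.0403 m.

LSR: t = 45.0200°, p = 5.0080 m, q = 227.5200°, L = 19.0403 m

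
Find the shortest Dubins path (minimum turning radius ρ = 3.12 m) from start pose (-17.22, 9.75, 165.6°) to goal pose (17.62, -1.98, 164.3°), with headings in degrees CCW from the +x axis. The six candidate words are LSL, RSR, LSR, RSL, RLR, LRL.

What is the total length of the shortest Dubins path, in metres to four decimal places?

56.2237 m

Let ψ = atan2(Δy, Δx) = atan2(-11.73, 34.84) = -18.6075° be the start→goal bearing.
Normalize: d = |goal − start| / ρ = 36.761644/3.12 = 11.782578, α = (θ_start − ψ) mod 360° = 184.2075° = 3.215027 rad, β = (θ_goal − ψ) mod 360° = 182.9075° = 3.192337 rad.
Common terms: sin α = -0.073368, cos α = -0.997305, sin β = -0.050723, cos β = -0.998713, cos(α−β) = 0.999743, d² = 138.829152. Work in radians in the unit-radius frame; every candidate has L = ρ·(t + p + q).
LSL: p² = 2 + d² − 2cos(α−β) + 2d(sin α − sin β) = 138.296032; p = √p² = 11.759933; φ = atan2(cos β − cos α, d + sin α − sin β) = -0.000120 rad; t = (φ − α) mod 2π = 3.068039 rad, q = (β − φ) mod 2π = 3.192457 rad → L = 3.12·(3.068039 + 11.759933 + 3.192457) = 3.12·18.020429 = 56.223740 m
RSR: p² = 2 + d² − 2cos(α−β) + 2d(sin β − sin α) = 139.363302; p = √p² = 11.805223; φ = atan2(cos α − cos β, d − sin α + sin β) = 0.000119 rad; t = (α − φ) mod 2π = 3.214907 rad, q = (φ − β) mod 2π = 3.090967 rad → L = 3.12·(3.214907 + 11.805223 + 3.090967) = 3.12·18.111098 = 56.506626 m
LSR: p² = d² − 2 + 2cos(α−β) + 2d(sin α + sin β) = 135.904420; p = √p² = 11.657805; φ = atan2(−cos α − cos β, d + sin α + sin β) − atan2(−2, p) = 0.339468 rad; t = (φ − α) mod 2π = 3.407627 rad, q = (φ − β) mod 2π = 3.430316 rad → L = 3.12·(3.407627 + 11.657805 + 3.430316) = 3.12·18.495748 = 57.706734 m
RSL: p² = d² − 2 + 2cos(α−β) − 2d(sin α + sin β) = 141.752855; p = √p² = 11.906001; φ = atan2(cos α + cos β, d − sin α − sin β) − atan2(2, p) = -0.332523 rad; t = (α − φ) mod 2π = 3.547549 rad, q = (β − φ) mod 2π = 3.524860 rad → L = 3.12·(3.547549 + 11.906001 + 3.524860) = 3.12·18.978410 = 59.212641 m
RLR: c = (6 − d² + 2cos(α−β) + 2d(sin α − sin β))/8 = -16.420413, |c| > 1 → infeasible
LRL: c = (6 − d² + 2cos(α−β) − 2d(sin α − sin β))/8 = -16.287004, |c| > 1 → infeasible
Shortest: LSL with L = 56.223740 m ≈ 56.2237 m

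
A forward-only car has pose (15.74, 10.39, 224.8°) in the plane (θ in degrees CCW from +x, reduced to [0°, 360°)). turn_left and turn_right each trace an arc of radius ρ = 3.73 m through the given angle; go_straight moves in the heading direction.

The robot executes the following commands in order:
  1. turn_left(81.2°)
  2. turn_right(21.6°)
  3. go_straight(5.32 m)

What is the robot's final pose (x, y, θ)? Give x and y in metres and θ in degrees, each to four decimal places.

(17.2689, -0.8668, 284.4000°)

set_pose: (x, y, θ) = (15.7400, 10.3900, 224.8000°), ρ = 3.73
turn_left(81.2°): centre at ρ to the left, rotate +81.2° → (15.3507, 5.5509, 306.0000°)
turn_right(21.6°): centre at ρ to the right, rotate −21.6° → (15.9458, 4.2860, 284.4000°)
go_straight(5.32): x += 5.32·cos θ, y += 5.32·sin θ → (17.2689, -0.8668, 284.4000°)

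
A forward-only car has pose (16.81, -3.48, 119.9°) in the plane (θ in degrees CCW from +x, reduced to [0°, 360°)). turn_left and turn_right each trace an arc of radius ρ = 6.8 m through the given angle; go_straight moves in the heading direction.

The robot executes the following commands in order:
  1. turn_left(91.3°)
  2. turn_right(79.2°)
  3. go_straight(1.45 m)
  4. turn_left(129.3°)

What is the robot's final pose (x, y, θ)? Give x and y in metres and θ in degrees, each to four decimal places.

set_pose: (x, y, θ) = (16.8100, -3.4800, 119.9000°), ρ = 6.8
turn_left(91.3°): centre at ρ to the left, rotate +91.3° → (7.3925, -1.0532, 211.2000°)
turn_right(79.2°): centre at ρ to the right, rotate −79.2° → (-1.1835, 0.2131, 132.0000°)
go_straight(1.45): x += 1.45·cos θ, y += 1.45·sin θ → (-2.1537, 1.2907, 132.0000°)
turn_left(129.3°): centre at ρ to the left, rotate +129.3° → (-13.9288, -2.2308, 261.3000°)

(-13.9288, -2.2308, 261.3000°)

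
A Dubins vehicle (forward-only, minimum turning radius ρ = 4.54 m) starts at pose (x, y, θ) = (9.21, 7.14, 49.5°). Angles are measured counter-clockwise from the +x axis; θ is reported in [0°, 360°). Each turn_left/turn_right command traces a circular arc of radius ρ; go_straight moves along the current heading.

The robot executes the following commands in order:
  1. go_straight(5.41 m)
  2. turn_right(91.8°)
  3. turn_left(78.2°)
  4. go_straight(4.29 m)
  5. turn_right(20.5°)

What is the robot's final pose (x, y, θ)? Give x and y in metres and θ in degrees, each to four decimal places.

set_pose: (x, y, θ) = (9.2100, 7.1400, 49.5000°), ρ = 4.54
go_straight(5.41): x += 5.41·cos θ, y += 5.41·sin θ → (12.7235, 11.2538, 49.5000°)
turn_right(91.8°): centre at ρ to the right, rotate −91.8° → (19.2312, 11.6632, -42.3000° ≡ 317.7000°)
turn_left(78.2°): centre at ρ to the left, rotate +78.2° → (24.9488, 11.3436, 395.9000° ≡ 35.9000°)
go_straight(4.29): x += 4.29·cos θ, y += 4.29·sin θ → (28.4239, 13.8591, 35.9000°)
turn_right(20.5°): centre at ρ to the right, rotate −20.5° → (29.8804, 14.5585, 15.4000°)

(29.8804, 14.5585, 15.4000°)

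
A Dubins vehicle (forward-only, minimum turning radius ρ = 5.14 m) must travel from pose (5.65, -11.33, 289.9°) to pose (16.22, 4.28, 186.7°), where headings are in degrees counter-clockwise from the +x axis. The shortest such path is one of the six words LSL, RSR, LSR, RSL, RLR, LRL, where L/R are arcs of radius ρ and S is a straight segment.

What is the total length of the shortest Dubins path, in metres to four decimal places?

Let ψ = atan2(Δy, Δx) = atan2(15.61, 10.57) = 55.8969° be the start→goal bearing.
Normalize: d = |goal − start| / ρ = 18.851976/5.14 = 3.667700, α = (θ_start − ψ) mod 360° = 234.0031° = 4.084125 rad, β = (θ_goal − ψ) mod 360° = 130.8031° = 2.282945 rad.
Common terms: sin α = -0.809049, cos α = -0.587741, sin β = 0.756960, cos β = -0.653462, cos(α−β) = -0.228351, d² = 13.452020. Work in radians in the unit-radius frame; every candidate has L = ρ·(t + p + q).
LSL: p² = 2 + d² − 2cos(α−β) + 2d(sin α − sin β) = 4.421425; p = √p² = 2.102718; φ = atan2(cos β − cos α, d + sin α − sin β) = -0.031260 rad; t = (φ − α) mod 2π = 2.167801 rad, q = (β − φ) mod 2π = 2.314205 rad → L = 5.14·(2.167801 + 2.102718 + 2.314205) = 5.14·6.584724 = 33.845481 m
RSR: p² = 2 + d² − 2cos(α−β) + 2d(sin β − sin α) = 27.396020; p = √p² = 5.234121; φ = atan2(cos α − cos β, d − sin α + sin β) = 0.012556 rad; t = (α − φ) mod 2π = 4.071568 rad, q = (φ − β) mod 2π = 4.012797 rad → L = 5.14·(4.071568 + 5.234121 + 4.012797) = 5.14·13.318486 = 68.457017 m
LSR: p² = d² − 2 + 2cos(α−β) + 2d(sin α + sin β) = 10.613223; p = √p² = 3.257794; φ = atan2(−cos α − cos β, d + sin α + sin β) − atan2(−2, p) = 0.881271 rad; t = (φ − α) mod 2π = 3.080332 rad, q = (φ − β) mod 2π = 4.881511 rad → L = 5.14·(3.080332 + 3.257794 + 4.881511) = 5.14·11.219637 = 57.668936 m
RSL: p² = d² − 2 + 2cos(α−β) − 2d(sin α + sin β) = 11.377415; p = √p² = 3.373042; φ = atan2(cos α + cos β, d − sin α − sin β) − atan2(2, p) = -0.857268 rad; t = (α − φ) mod 2π = 4.941393 rad, q = (β − φ) mod 2π = 3.140213 rad → L = 5.14·(4.941393 + 3.373042 + 3.140213) = 5.14·11.454648 = 58.876893 m
RLR: c = (6 − d² + 2cos(α−β) + 2d(sin α − sin β))/8 = -2.424502, |c| > 1 → infeasible
LRL: c = (6 − d² + 2cos(α−β) − 2d(sin α − sin β))/8 = 0.447322; p = 2π − arccos c = 5.176158 rad; φ = atan2(cos β − cos α, d + sin α − sin β) = -0.031260 rad; t = (φ − α + p/2) mod 2π = 4.755879 rad, q = (β − α − t + p) mod 2π = 4.902284 rad → L = 5.14·(4.755879 + 5.176158 + 4.902284) = 5.14·14.834321 = 76.248409 m
Shortest: LSL with L = 33.845481 m ≈ 33.8455 m

33.8455 m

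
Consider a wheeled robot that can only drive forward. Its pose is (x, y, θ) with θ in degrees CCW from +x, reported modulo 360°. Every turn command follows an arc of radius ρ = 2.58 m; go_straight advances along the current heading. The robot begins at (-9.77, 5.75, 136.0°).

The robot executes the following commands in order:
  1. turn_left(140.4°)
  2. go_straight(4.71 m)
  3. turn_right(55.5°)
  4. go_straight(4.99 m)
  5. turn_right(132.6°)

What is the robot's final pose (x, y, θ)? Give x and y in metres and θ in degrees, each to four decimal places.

set_pose: (x, y, θ) = (-9.7700, 5.7500, 136.0000°), ρ = 2.58
turn_left(140.4°): centre at ρ to the left, rotate +140.4° → (-14.1261, 3.6065, 276.4000°)
go_straight(4.71): x += 4.71·cos θ, y += 4.71·sin θ → (-13.6011, -1.0741, 276.4000°)
turn_right(55.5°): centre at ρ to the right, rotate −55.5° → (-14.4758, -3.3118, 220.9000°)
go_straight(4.99): x += 4.99·cos θ, y += 4.99·sin θ → (-18.2475, -6.5790, 220.9000°)
turn_right(132.6°): centre at ρ to the right, rotate −132.6° → (-22.5156, -4.5523, 88.3000°)

(-22.5156, -4.5523, 88.3000°)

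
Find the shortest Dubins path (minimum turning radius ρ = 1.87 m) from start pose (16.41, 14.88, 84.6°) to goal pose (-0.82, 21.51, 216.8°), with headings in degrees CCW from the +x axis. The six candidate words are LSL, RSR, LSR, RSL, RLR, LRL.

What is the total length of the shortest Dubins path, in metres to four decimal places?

19.4004 m

Let ψ = atan2(Δy, Δx) = atan2(6.63, -17.23) = 158.9536° be the start→goal bearing.
Normalize: d = |goal − start| / ρ = 18.461576/1.87 = 9.872501, α = (θ_start − ψ) mod 360° = 285.6464° = 4.985471 rad, β = (θ_goal − ψ) mod 360° = 57.8464° = 1.009611 rad.
Common terms: sin α = -0.962944, cos α = 0.269700, sin β = 0.846625, cos β = 0.532190, cos(α−β) = -0.671721, d² = 97.466270. Work in radians in the unit-radius frame; every candidate has L = ρ·(t + p + q).
LSL: p² = 2 + d² − 2cos(α−β) + 2d(sin α − sin β) = 65.079769; p = √p² = 8.067203; φ = atan2(cos β − cos α, d + sin α − sin β) = 0.032544 rad; t = (φ − α) mod 2π = 1.330258 rad, q = (β − φ) mod 2π = 0.977067 rad → L = 1.87·(1.330258 + 8.067203 + 0.977067) = 1.87·10.374529 = 19.400368 m
RSR: p² = 2 + d² − 2cos(α−β) + 2d(sin β − sin α) = 136.539654; p = √p² = 11.685018; φ = atan2(cos α − cos β, d − sin α + sin β) = -0.022466 rad; t = (α − φ) mod 2π = 5.007936 rad, q = (φ − β) mod 2π = 5.251109 rad → L = 1.87·(5.007936 + 11.685018 + 5.251109) = 1.87·21.944064 = 41.035399 m
LSR: p² = d² − 2 + 2cos(α−β) + 2d(sin α + sin β) = 91.826096; p = √p² = 9.582593; φ = atan2(−cos α − cos β, d + sin α + sin β) − atan2(−2, p) = 0.123749 rad; t = (φ − α) mod 2π = 1.421464 rad, q = (φ − β) mod 2π = 5.397324 rad → L = 1.87·(1.421464 + 9.582593 + 5.397324) = 1.87·16.401381 = 30.670583 m
RSL: p² = d² − 2 + 2cos(α−β) − 2d(sin α + sin β) = 96.419562; p = √p² = 9.819346; φ = atan2(cos α + cos β, d − sin α − sin β) − atan2(2, p) = -0.120824 rad; t = (α − φ) mod 2π = 5.106295 rad, q = (β − φ) mod 2π = 1.130435 rad → L = 1.87·(5.106295 + 9.819346 + 1.130435) = 1.87·16.056076 = 30.024861 m
RLR: c = (6 − d² + 2cos(α−β) + 2d(sin α − sin β))/8 = -16.067457, |c| > 1 → infeasible
LRL: c = (6 − d² + 2cos(α−β) − 2d(sin α − sin β))/8 = -7.134971, |c| > 1 → infeasible
Shortest: LSL with L = 19.400368 m ≈ 19.4004 m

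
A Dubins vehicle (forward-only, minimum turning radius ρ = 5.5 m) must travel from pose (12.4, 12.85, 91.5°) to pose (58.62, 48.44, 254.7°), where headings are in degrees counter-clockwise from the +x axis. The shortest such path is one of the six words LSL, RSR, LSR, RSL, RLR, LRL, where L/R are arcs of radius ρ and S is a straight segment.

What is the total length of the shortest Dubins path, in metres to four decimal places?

Let ψ = atan2(Δy, Δx) = atan2(35.59, 46.22) = 37.5967° be the start→goal bearing.
Normalize: d = |goal − start| / ρ = 58.334694/5.5 = 10.606308, α = (θ_start − ψ) mod 360° = 53.9033° = 0.940789 rad, β = (θ_goal − ψ) mod 360° = 217.1033° = 3.789167 rad.
Common terms: sin α = 0.808023, cos α = 0.589150, sin β = -0.603253, cos β = -0.797550, cos(α−β) = -0.957319, d² = 112.493769. Work in radians in the unit-radius frame; every candidate has L = ρ·(t + p + q).
LSL: p² = 2 + d² − 2cos(α−β) + 2d(sin α − sin β) = 146.345281; p = √p² = 12.097325; φ = atan2(cos β − cos α, d + sin α − sin β) = -0.114881 rad; t = (φ − α) mod 2π = 5.227515 rad, q = (β − φ) mod 2π = 3.904048 rad → L = 5.5·(5.227515 + 12.097325 + 3.904048) = 5.5·21.228888 = 116.758884 m
RSR: p² = 2 + d² − 2cos(α−β) + 2d(sin β − sin α) = 86.471534; p = √p² = 9.299007; φ = atan2(cos α − cos β, d − sin α + sin β) = 0.149682 rad; t = (α − φ) mod 2π = 0.791108 rad, q = (φ − β) mod 2π = 2.643700 rad → L = 5.5·(0.791108 + 9.299007 + 2.643700) = 5.5·12.733815 = 70.035983 m
LSR: p² = d² − 2 + 2cos(α−β) + 2d(sin α + sin β) = 112.922838; p = √p² = 10.626516; φ = atan2(−cos α − cos β, d + sin α + sin β) − atan2(−2, p) = 0.205306 rad; t = (φ − α) mod 2π = 5.547702 rad, q = (φ − β) mod 2π = 2.699325 rad → L = 5.5·(5.547702 + 10.626516 + 2.699325) = 5.5·18.873543 = 103.804486 m
RSL: p² = d² − 2 + 2cos(α−β) − 2d(sin α + sin β) = 104.235422; p = √p² = 10.209575; φ = atan2(cos α + cos β, d − sin α − sin β) − atan2(2, p) = -0.213478 rad; t = (α − φ) mod 2π = 1.154267 rad, q = (β − φ) mod 2π = 4.002644 rad → L = 5.5·(1.154267 + 10.209575 + 4.002644) = 5.5·15.366486 = 84.515675 m
RLR: c = (6 − d² + 2cos(α−β) + 2d(sin α − sin β))/8 = -9.808942, |c| > 1 → infeasible
LRL: c = (6 − d² + 2cos(α−β) − 2d(sin α − sin β))/8 = -17.293160, |c| > 1 → infeasible
Shortest: RSR with L = 70.035983 m ≈ 70.0360 m

70.0360 m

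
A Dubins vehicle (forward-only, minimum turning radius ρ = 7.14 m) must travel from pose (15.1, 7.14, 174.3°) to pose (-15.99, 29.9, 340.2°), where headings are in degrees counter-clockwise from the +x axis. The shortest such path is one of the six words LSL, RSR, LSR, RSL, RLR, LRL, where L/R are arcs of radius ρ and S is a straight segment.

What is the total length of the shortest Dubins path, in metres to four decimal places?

Let ψ = atan2(Δy, Δx) = atan2(22.76, -31.09) = 143.7933° be the start→goal bearing.
Normalize: d = |goal − start| / ρ = 38.530581/7.14 = 5.396440, α = (θ_start − ψ) mod 360° = 30.5067° = 0.532442 rad, β = (θ_goal − ψ) mod 360° = 196.4067° = 3.427943 rad.
Common terms: sin α = 0.507639, cos α = 0.861570, sin β = -0.282453, cos β = -0.959281, cos(α−β) = -0.969872, d² = 29.121564. Work in radians in the unit-radius frame; every candidate has L = ρ·(t + p + q).
LSL: p² = 2 + d² − 2cos(α−β) + 2d(sin α − sin β) = 41.588675; p = √p² = 6.448928; φ = atan2(cos β − cos α, d + sin α − sin β) = -0.286242 rad; t = (φ − α) mod 2π = 5.464501 rad, q = (β − φ) mod 2π = 3.714185 rad → L = 7.14·(5.464501 + 6.448928 + 3.714185) = 7.14·15.627615 = 111.581169 m
RSR: p² = 2 + d² − 2cos(α−β) + 2d(sin β − sin α) = 24.533942; p = √p² = 4.953175; φ = atan2(cos α − cos β, d − sin α + sin β) = 0.376441 rad; t = (α − φ) mod 2π = 0.156001 rad, q = (φ − β) mod 2π = 3.231683 rad → L = 7.14·(0.156001 + 4.953175 + 3.231683) = 7.14·8.340859 = 59.553733 m
LSR: p² = d² − 2 + 2cos(α−β) + 2d(sin α + sin β) = 27.612221; p = √p² = 5.254733; φ = atan2(−cos α − cos β, d + sin α + sin β) − atan2(−2, p) = 0.381059 rad; t = (φ − α) mod 2π = 6.131802 rad, q = (φ − β) mod 2π = 3.236301 rad → L = 7.14·(6.131802 + 5.254733 + 3.236301) = 7.14·14.622836 = 104.407052 m
RSL: p² = d² − 2 + 2cos(α−β) − 2d(sin α + sin β) = 22.751420; p = √p² = 4.769845; φ = atan2(cos α + cos β, d − sin α − sin β) − atan2(2, p) = -0.415926 rad; t = (α − φ) mod 2π = 0.948368 rad, q = (β − φ) mod 2π = 3.843869 rad → L = 7.14·(0.948368 + 4.769845 + 3.843869) = 7.14·9.562082 = 68.273269 m
RLR: c = (6 − d² + 2cos(α−β) + 2d(sin α − sin β))/8 = -2.066743, |c| > 1 → infeasible
LRL: c = (6 − d² + 2cos(α−β) − 2d(sin α − sin β))/8 = -4.198584, |c| > 1 → infeasible
Shortest: RSR with L = 59.553733 m ≈ 59.5537 m

59.5537 m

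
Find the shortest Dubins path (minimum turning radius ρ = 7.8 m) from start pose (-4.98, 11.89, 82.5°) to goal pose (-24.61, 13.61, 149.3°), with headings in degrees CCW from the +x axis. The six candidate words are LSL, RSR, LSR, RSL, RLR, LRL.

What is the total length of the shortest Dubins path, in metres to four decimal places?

59.5605 m

Let ψ = atan2(Δy, Δx) = atan2(1.72, -19.63) = 174.9925° be the start→goal bearing.
Normalize: d = |goal − start| / ρ = 19.705210/7.8 = 2.526309, α = (θ_start − ψ) mod 360° = 267.5075° = 4.668887 rad, β = (θ_goal − ψ) mod 360° = 334.3075° = 5.834767 rad.
Common terms: sin α = -0.999054, cos α = -0.043488, sin β = -0.433541, cos β = 0.901134, cos(α−β) = 0.393942, d² = 6.382237. Work in radians in the unit-radius frame; every candidate has L = ρ·(t + p + q).
LSL: p² = 2 + d² − 2cos(α−β) + 2d(sin α − sin β) = 4.737031; p = √p² = 2.176472; φ = atan2(cos β − cos α, d + sin α − sin β) = 0.448945 rad; t = (φ − α) mod 2π = 2.063243 rad, q = (β − φ) mod 2π = 5.385822 rad → L = 7.8·(2.063243 + 2.176472 + 5.385822) = 7.8·9.625537 = 75.079192 m
RSR: p² = 2 + d² − 2cos(α−β) + 2d(sin β − sin α) = 10.451675; p = √p² = 3.232905; φ = atan2(cos α − cos β, d − sin α + sin β) = -0.296516 rad; t = (α − φ) mod 2π = 4.965403 rad, q = (φ − β) mod 2π = 0.151902 rad → L = 7.8·(4.965403 + 3.232905 + 0.151902) = 7.8·8.350210 = 65.131642 m
LSR: p² = d² − 2 + 2cos(α−β) + 2d(sin α + sin β) = -2.068233 < 0 → infeasible
RSL: p² = d² − 2 + 2cos(α−β) − 2d(sin α + sin β) = 12.408474; p = √p² = 3.522566; φ = atan2(cos α + cos β, d − sin α − sin β) − atan2(2, p) = -0.303042 rad; t = (α − φ) mod 2π = 4.971929 rad, q = (β − φ) mod 2π = 6.137809 rad → L = 7.8·(4.971929 + 3.522566 + 6.137809) = 7.8·14.632304 = 114.131970 m
RLR: c = (6 − d² + 2cos(α−β) + 2d(sin α − sin β))/8 = -0.306459; p = 2π − arccos c = 4.400918 rad; φ = atan2(cos α − cos β, d − sin α + sin β) = -0.296516 rad; t = (α − φ + p/2) mod 2π = 0.882676 rad, q = (α − β − t + p) mod 2π = 2.352361 rad → L = 7.8·(0.882676 + 4.400918 + 2.352361) = 7.8·7.635956 = 59.560453 m
LRL: c = (6 − d² + 2cos(α−β) − 2d(sin α − sin β))/8 = 0.407871; p = 2π − arccos c = 5.132510 rad; φ = atan2(cos β − cos α, d + sin α − sin β) = 0.448945 rad; t = (φ − α + p/2) mod 2π = 4.629498 rad, q = (β − α − t + p) mod 2π = 1.668892 rad → L = 7.8·(4.629498 + 5.132510 + 1.668892) = 7.8·11.430900 = 89.161022 m
Shortest: RLR with L = 59.560453 m ≈ 59.5605 m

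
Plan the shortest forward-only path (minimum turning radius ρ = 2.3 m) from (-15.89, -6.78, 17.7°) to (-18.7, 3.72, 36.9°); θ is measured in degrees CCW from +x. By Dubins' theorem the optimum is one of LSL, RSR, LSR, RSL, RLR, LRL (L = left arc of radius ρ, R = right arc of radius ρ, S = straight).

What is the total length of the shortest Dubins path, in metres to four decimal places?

13.7671 m

Let ψ = atan2(Δy, Δx) = atan2(10.50, -2.81) = 104.9823° be the start→goal bearing.
Normalize: d = |goal − start| / ρ = 10.869503/2.3 = 4.725871, α = (θ_start − ψ) mod 360° = 272.7177° = 4.759821 rad, β = (θ_goal − ψ) mod 360° = 291.9177° = 5.094924 rad.
Common terms: sin α = -0.998875, cos α = 0.047414, sin β = -0.927721, cos β = 0.373274, cos(α−β) = 0.944376, d² = 22.333856. Work in radians in the unit-radius frame; every candidate has L = ρ·(t + p + q).
LSL: p² = 2 + d² − 2cos(α−β) + 2d(sin α − sin β) = 21.772574; p = √p² = 4.666109; φ = atan2(cos β − cos α, d + sin α − sin β) = 0.069892 rad; t = (φ − α) mod 2π = 1.593257 rad, q = (β − φ) mod 2π = 5.025032 rad → L = 2.3·(1.593257 + 4.666109 + 5.025032) = 2.3·11.284398 = 25.954115 m
RSR: p² = 2 + d² − 2cos(α−β) + 2d(sin β − sin α) = 23.117633; p = √p² = 4.808080; φ = atan2(cos α − cos β, d − sin α + sin β) = -0.067825 rad; t = (α − φ) mod 2π = 4.827646 rad, q = (φ − β) mod 2π = 1.120436 rad → L = 2.3·(4.827646 + 4.808080 + 1.120436) = 2.3·10.756162 = 24.739173 m
LSR: p² = d² − 2 + 2cos(α−β) + 2d(sin α + sin β) = 4.012915; p = √p² = 2.003226; φ = atan2(−cos α − cos β, d + sin α + sin β) − atan2(−2, p) = 0.635424 rad; t = (φ − α) mod 2π = 2.158788 rad, q = (φ − β) mod 2π = 1.823685 rad → L = 2.3·(2.158788 + 2.003226 + 1.823685) = 2.3·5.985700 = 13.767109 m
RSL: p² = d² − 2 + 2cos(α−β) − 2d(sin α + sin β) = 40.432303; p = √p² = 6.358640; φ = atan2(cos α + cos β, d − sin α − sin β) − atan2(2, p) = -0.241582 rad; t = (α − φ) mod 2π = 5.001403 rad, q = (β − φ) mod 2π = 5.336506 rad → L = 2.3·(5.001403 + 6.358640 + 5.336506) = 2.3·16.696549 = 38.402062 m
RLR: c = (6 − d² + 2cos(α−β) + 2d(sin α − sin β))/8 = -1.889704, |c| > 1 → infeasible
LRL: c = (6 − d² + 2cos(α−β) − 2d(sin α − sin β))/8 = -1.721572, |c| > 1 → infeasible
Shortest: LSR with L = 13.767109 m ≈ 13.7671 m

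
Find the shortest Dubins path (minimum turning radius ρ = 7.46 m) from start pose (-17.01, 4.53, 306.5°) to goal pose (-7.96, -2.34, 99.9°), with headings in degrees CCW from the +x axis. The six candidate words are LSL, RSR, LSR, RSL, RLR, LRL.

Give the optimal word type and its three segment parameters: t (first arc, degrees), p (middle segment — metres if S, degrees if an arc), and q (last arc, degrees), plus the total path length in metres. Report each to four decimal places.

RLR: t = 80.7178°, p = 262.5565°, q = 28.4387°, L = 48.3976 m

Let ψ = atan2(Δy, Δx) = atan2(-6.87, 9.05) = -37.2027° be the start→goal bearing.
Normalize: d = |goal − start| / ρ = 11.362192/7.46 = 1.523082, α = (θ_start − ψ) mod 360° = 343.7027° = 5.998744 rad, β = (θ_goal − ψ) mod 360° = 137.1027° = 2.392894 rad.
Common terms: sin α = -0.280621, cos α = 0.959819, sin β = 0.680686, cos β = -0.732575, cos(α−β) = -0.894154, d² = 2.319779. Work in radians in the unit-radius frame; every candidate has L = ρ·(t + p + q).
LSL: p² = 2 + d² − 2cos(α−β) + 2d(sin α − sin β) = 3.179787; p = √p² = 1.783196; φ = atan2(cos β − cos α, d + sin α − sin β) = -1.250300 rad; t = (φ − α) mod 2π = 5.317327 rad, q = (β − φ) mod 2π = 3.643193 rad → L = 7.46·(5.317327 + 1.783196 + 3.643193) = 7.46·10.743716 = 80.148123 m
RSR: p² = 2 + d² − 2cos(α−β) + 2d(sin β − sin α) = 9.036387; p = √p² = 3.006058; φ = atan2(cos α − cos β, d − sin α + sin β) = 0.598004 rad; t = (α − φ) mod 2π = 5.400740 rad, q = (φ − β) mod 2π = 4.488296 rad → L = 7.46·(5.400740 + 3.006058 + 4.488296) = 7.46·12.895094 = 96.197401 m
LSR: p² = d² − 2 + 2cos(α−β) + 2d(sin α + sin β) = -0.249866 < 0 → infeasible
RSL: p² = d² − 2 + 2cos(α−β) − 2d(sin α + sin β) = -2.687193 < 0 → infeasible
RLR: c = (6 − d² + 2cos(α−β) + 2d(sin α − sin β))/8 = -0.129548; p = 2π − arccos c = 4.582475 rad; φ = atan2(cos α − cos β, d − sin α + sin β) = 0.598004 rad; t = (α − φ + p/2) mod 2π = 1.408792 rad, q = (α − β − t + p) mod 2π = 0.496348 rad → L = 7.46·(1.408792 + 4.582475 + 0.496348) = 7.46·6.487616 = 48.397614 m
LRL: c = (6 − d² + 2cos(α−β) − 2d(sin α − sin β))/8 = 0.602527; p = 2π − arccos c = 5.359052 rad; φ = atan2(cos β − cos α, d + sin α − sin β) = -1.250300 rad; t = (φ − α + p/2) mod 2π = 1.713668 rad, q = (β − α − t + p) mod 2π = 0.039534 rad → L = 7.46·(1.713668 + 5.359052 + 0.039534) = 7.46·7.112254 = 53.057414 m
Shortest: RLR with L = 48.397614 m ≈ 48.3976 m
Convert RLR to answer units (arcs ×180/π): t = 1.408792·180/π = 80.7178°, p = 4.582475·180/π = 262.5565°, q = 0.496348·180/π = 28.4387°, L = 48.3976 m.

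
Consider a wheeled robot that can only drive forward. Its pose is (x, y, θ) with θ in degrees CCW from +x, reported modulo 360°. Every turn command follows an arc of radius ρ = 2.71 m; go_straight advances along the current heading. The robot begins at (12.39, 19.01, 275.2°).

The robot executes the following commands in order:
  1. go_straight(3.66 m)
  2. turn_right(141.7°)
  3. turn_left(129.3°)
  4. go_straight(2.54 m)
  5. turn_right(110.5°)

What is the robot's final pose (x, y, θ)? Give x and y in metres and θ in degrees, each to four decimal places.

(-0.8640, 7.1485, 152.3000°)

set_pose: (x, y, θ) = (12.3900, 19.0100, 275.2000°), ρ = 2.71
go_straight(3.66): x += 3.66·cos θ, y += 3.66·sin θ → (12.7217, 15.3651, 275.2000°)
turn_right(141.7°): centre at ρ to the right, rotate −141.7° → (8.0571, 13.2540, 133.5000°)
turn_left(129.3°): centre at ρ to the left, rotate +129.3° → (3.4027, 11.7282, 262.8000°)
go_straight(2.54): x += 2.54·cos θ, y += 2.54·sin θ → (3.0844, 9.2082, 262.8000°)
turn_right(110.5°): centre at ρ to the right, rotate −110.5° → (-0.8640, 7.1485, 152.3000°)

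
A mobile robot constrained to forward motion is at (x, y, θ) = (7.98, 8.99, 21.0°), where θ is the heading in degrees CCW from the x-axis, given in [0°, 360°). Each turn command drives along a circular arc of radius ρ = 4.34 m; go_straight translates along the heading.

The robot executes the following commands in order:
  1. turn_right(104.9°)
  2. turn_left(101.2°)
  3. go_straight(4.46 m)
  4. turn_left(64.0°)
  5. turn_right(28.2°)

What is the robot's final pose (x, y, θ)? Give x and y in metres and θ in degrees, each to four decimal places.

(27.5339, 8.4798, 53.1000°)

set_pose: (x, y, θ) = (7.9800, 8.9900, 21.0000°), ρ = 4.34
turn_right(104.9°): centre at ρ to the right, rotate −104.9° → (13.8507, 5.3994, -83.9000° ≡ 276.1000°)
turn_left(101.2°): centre at ρ to the left, rotate +101.2° → (19.4568, 1.7170, 377.3000° ≡ 17.3000°)
go_straight(4.46): x += 4.46·cos θ, y += 4.46·sin θ → (23.7150, 3.0433, 17.3000°)
turn_left(64.0°): centre at ρ to the left, rotate +64.0° → (26.7145, 6.5305, 81.3000°)
turn_right(28.2°): centre at ρ to the right, rotate −28.2° → (27.5339, 8.4798, 53.1000°)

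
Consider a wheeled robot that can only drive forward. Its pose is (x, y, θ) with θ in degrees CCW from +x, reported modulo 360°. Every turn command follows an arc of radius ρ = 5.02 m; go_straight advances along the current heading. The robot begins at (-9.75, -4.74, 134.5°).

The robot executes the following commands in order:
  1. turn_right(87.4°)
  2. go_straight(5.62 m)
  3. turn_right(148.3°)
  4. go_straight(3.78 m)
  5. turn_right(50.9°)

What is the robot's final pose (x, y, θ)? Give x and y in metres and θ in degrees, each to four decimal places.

set_pose: (x, y, θ) = (-9.7500, -4.7400, 134.5000°), ρ = 5.02
turn_right(87.4°): centre at ρ to the right, rotate −87.4° → (-9.8468, 2.1958, 47.1000°)
go_straight(5.62): x += 5.62·cos θ, y += 5.62·sin θ → (-6.0212, 6.3127, 47.1000°)
turn_right(148.3°): centre at ρ to the right, rotate −148.3° → (2.5806, 1.9204, -101.2000° ≡ 258.8000°)
go_straight(3.78): x += 3.78·cos θ, y += 3.78·sin θ → (1.8464, -1.7876, 258.8000°)
turn_right(50.9°): centre at ρ to the right, rotate −50.9° → (-0.7290, -5.2491, 207.9000°)

(-0.7290, -5.2491, 207.9000°)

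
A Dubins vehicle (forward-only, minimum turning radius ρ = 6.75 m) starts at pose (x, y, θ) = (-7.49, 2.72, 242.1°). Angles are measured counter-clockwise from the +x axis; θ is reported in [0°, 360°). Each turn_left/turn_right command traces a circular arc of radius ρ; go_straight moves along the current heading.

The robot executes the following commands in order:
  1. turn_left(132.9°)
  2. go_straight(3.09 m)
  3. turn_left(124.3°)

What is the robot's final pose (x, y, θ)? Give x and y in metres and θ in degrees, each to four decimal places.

(5.8618, 5.4786, 139.3000°)

set_pose: (x, y, θ) = (-7.4900, 2.7200, 242.1000°), ρ = 6.75
turn_left(132.9°): centre at ρ to the left, rotate +132.9° → (0.2224, -6.9585, 375.0000° ≡ 15.0000°)
go_straight(3.09): x += 3.09·cos θ, y += 3.09·sin θ → (3.2072, -6.1588, 15.0000°)
turn_left(124.3°): centre at ρ to the left, rotate +124.3° → (5.8618, 5.4786, 139.3000°)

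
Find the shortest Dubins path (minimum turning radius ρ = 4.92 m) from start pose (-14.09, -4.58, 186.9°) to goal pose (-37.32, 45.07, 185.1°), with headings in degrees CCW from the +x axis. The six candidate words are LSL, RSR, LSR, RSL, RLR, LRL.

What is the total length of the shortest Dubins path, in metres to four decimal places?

58.1826 m

Let ψ = atan2(Δy, Δx) = atan2(49.65, -23.23) = 115.0737° be the start→goal bearing.
Normalize: d = |goal − start| / ρ = 54.815649/4.92 = 11.141392, α = (θ_start − ψ) mod 360° = 71.8263° = 1.253605 rad, β = (θ_goal − ψ) mod 360° = 70.0263° = 1.222189 rad.
Common terms: sin α = 0.950115, cos α = 0.311899, sin β = 0.939849, cos β = 0.341589, cos(α−β) = 0.999507, d² = 124.130618. Work in radians in the unit-radius frame; every candidate has L = ρ·(t + p + q).
LSL: p² = 2 + d² − 2cos(α−β) + 2d(sin α − sin β) = 124.360356; p = √p² = 11.151697; φ = atan2(cos β − cos α, d + sin α − sin β) = 0.002662 rad; t = (φ − α) mod 2π = 5.032243 rad, q = (β − φ) mod 2π = 1.219527 rad → L = 4.92·(5.032243 + 11.151697 + 1.219527) = 4.92·17.403467 = 85.625057 m
RSR: p² = 2 + d² − 2cos(α−β) + 2d(sin β − sin α) = 123.902854; p = √p² = 11.131166; φ = atan2(cos α − cos β, d − sin α + sin β) = -0.002667 rad; t = (α − φ) mod 2π = 1.256272 rad, q = (φ − β) mod 2π = 5.058329 rad → L = 4.92·(1.256272 + 11.131166 + 5.058329) = 4.92·17.445767 = 85.833174 m
LSR: p² = d² − 2 + 2cos(α−β) + 2d(sin α + sin β) = 166.243304; p = √p² = 12.893537; φ = atan2(−cos α − cos β, d + sin α + sin β) − atan2(−2, p) = 0.103785 rad; t = (φ − α) mod 2π = 5.133365 rad, q = (φ − β) mod 2π = 5.164781 rad → L = 4.92·(5.133365 + 12.893537 + 5.164781) = 4.92·23.191683 = 114.103081 m
RSL: p² = d² − 2 + 2cos(α−β) − 2d(sin α + sin β) = 82.015959; p = √p² = 9.056266; φ = atan2(cos α + cos β, d − sin α − sin β) − atan2(2, p) = -0.146834 rad; t = (α − φ) mod 2π = 1.400439 rad, q = (β − φ) mod 2π = 1.369023 rad → L = 4.92·(1.400439 + 9.056266 + 1.369023) = 4.92·11.825727 = 58.182579 m
RLR: c = (6 − d² + 2cos(α−β) + 2d(sin α − sin β))/8 = -14.487857, |c| > 1 → infeasible
LRL: c = (6 − d² + 2cos(α−β) − 2d(sin α − sin β))/8 = -14.545045, |c| > 1 → infeasible
Shortest: RSL with L = 58.182579 m ≈ 58.1826 m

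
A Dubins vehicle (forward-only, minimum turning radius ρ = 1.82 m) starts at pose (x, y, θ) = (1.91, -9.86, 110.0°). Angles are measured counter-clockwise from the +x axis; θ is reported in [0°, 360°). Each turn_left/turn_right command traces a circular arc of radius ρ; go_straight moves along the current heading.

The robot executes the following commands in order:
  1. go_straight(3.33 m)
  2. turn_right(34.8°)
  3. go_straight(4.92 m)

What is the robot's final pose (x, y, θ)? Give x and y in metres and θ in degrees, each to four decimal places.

set_pose: (x, y, θ) = (1.9100, -9.8600, 110.0000°), ρ = 1.82
go_straight(3.33): x += 3.33·cos θ, y += 3.33·sin θ → (0.7711, -6.7308, 110.0000°)
turn_right(34.8°): centre at ρ to the right, rotate −34.8° → (0.7217, -5.6434, 75.2000°)
go_straight(4.92): x += 4.92·cos θ, y += 4.92·sin θ → (1.9785, -0.8867, 75.2000°)

(1.9785, -0.8867, 75.2000°)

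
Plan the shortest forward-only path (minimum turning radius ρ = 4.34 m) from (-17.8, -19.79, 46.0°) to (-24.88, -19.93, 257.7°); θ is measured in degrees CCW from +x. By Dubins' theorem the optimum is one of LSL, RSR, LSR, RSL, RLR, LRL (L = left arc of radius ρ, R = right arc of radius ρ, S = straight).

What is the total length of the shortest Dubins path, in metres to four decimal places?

Let ψ = atan2(Δy, Δx) = atan2(-0.14, -7.08) = -178.8672° be the start→goal bearing.
Normalize: d = |goal − start| / ρ = 7.081384/4.34 = 1.631655, α = (θ_start − ψ) mod 360° = 224.8672° = 3.924673 rad, β = (θ_goal − ψ) mod 360° = 76.5672° = 1.336349 rad.
Common terms: sin α = -0.705466, cos α = -0.708744, sin β = 0.972643, cos β = 0.232305, cos(α−β) = -0.850811, d² = 2.662299. Work in radians in the unit-radius frame; every candidate has L = ρ·(t + p + q).
LSL: p² = 2 + d² − 2cos(α−β) + 2d(sin α − sin β) = 0.887731; p = √p² = 0.942195; φ = atan2(cos β − cos α, d + sin α − sin β) = 1.620120 rad; t = (φ − α) mod 2π = 3.978632 rad, q = (β − φ) mod 2π = 5.999415 rad → L = 4.34·(3.978632 + 0.942195 + 5.999415) = 4.34·10.920242 = 47.393852 m
RSR: p² = 2 + d² − 2cos(α−β) + 2d(sin β − sin α) = 11.840111; p = √p² = 3.440946; φ = atan2(cos α − cos β, d − sin α + sin β) = -0.277015 rad; t = (α − φ) mod 2π = 4.201688 rad, q = (φ − β) mod 2π = 4.669821 rad → L = 4.34·(4.201688 + 3.440946 + 4.669821) = 4.34·12.312455 = 53.436054 m
LSR: p² = d² − 2 + 2cos(α−β) + 2d(sin α + sin β) = -0.167441 < 0 → infeasible
RSL: p² = d² − 2 + 2cos(α−β) − 2d(sin α + sin β) = -1.911206 < 0 → infeasible
RLR: c = (6 − d² + 2cos(α−β) + 2d(sin α − sin β))/8 = -0.480014; p = 2π − arccos c = 4.211718 rad; φ = atan2(cos α − cos β, d − sin α + sin β) = -0.277015 rad; t = (α − φ + p/2) mod 2π = 0.024361 rad, q = (α − β − t + p) mod 2π = 0.492495 rad → L = 4.34·(0.024361 + 4.211718 + 0.492495) = 4.34·4.728575 = 20.522015 m
LRL: c = (6 − d² + 2cos(α−β) − 2d(sin α − sin β))/8 = 0.889034; p = 2π − arccos c = 5.807619 rad; φ = atan2(cos β − cos α, d + sin α − sin β) = 1.620120 rad; t = (φ − α + p/2) mod 2π = 0.599256 rad, q = (β − α − t + p) mod 2π = 2.620039 rad → L = 4.34·(0.599256 + 5.807619 + 2.620039) = 4.34·9.026915 = 39.176810 m
Shortest: RLR with L = 20.522015 m ≈ 20.5220 m

20.5220 m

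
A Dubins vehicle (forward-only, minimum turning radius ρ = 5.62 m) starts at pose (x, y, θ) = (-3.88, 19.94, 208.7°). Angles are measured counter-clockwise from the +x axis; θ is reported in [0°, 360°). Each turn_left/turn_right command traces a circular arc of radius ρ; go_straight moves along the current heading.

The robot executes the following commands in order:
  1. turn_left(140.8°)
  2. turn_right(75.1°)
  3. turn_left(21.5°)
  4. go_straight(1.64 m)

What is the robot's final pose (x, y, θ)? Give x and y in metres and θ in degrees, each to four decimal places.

(3.6382, 0.8909, 295.9000°)

set_pose: (x, y, θ) = (-3.8800, 19.9400, 208.7000°), ρ = 5.62
turn_left(140.8°): centre at ρ to the left, rotate +140.8° → (-2.2053, 9.4845, 349.5000°)
turn_right(75.1°): centre at ρ to the right, rotate −75.1° → (2.3740, 4.3898, 274.4000°)
turn_left(21.5°): centre at ρ to the left, rotate +21.5° → (2.9219, 2.3661, 295.9000°)
go_straight(1.64): x += 1.64·cos θ, y += 1.64·sin θ → (3.6382, 0.8909, 295.9000°)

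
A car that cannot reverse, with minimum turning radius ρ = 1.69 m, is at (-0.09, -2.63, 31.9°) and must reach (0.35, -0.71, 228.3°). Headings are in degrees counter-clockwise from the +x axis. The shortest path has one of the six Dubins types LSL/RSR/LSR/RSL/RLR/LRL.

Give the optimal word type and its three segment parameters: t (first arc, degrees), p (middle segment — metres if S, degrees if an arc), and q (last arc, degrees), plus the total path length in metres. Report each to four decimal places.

RLR: t = 55.7572°, p = 269.6152°, q = 17.4580°, L = 10.1121 m

Let ψ = atan2(Δy, Δx) = atan2(1.92, 0.44) = 77.0926° be the start→goal bearing.
Normalize: d = |goal − start| / ρ = 1.969772/1.69 = 1.165545, α = (θ_start − ψ) mod 360° = 314.8074° = 5.494426 rad, β = (θ_goal − ψ) mod 360° = 151.2074° = 2.639067 rad.
Common terms: sin α = -0.709480, cos α = 0.704726, sin β = 0.481640, cos β = -0.876369, cos(α−β) = -0.959314, d² = 1.358496. Work in radians in the unit-radius frame; every candidate has L = ρ·(t + p + q).
LSL: p² = 2 + d² − 2cos(α−β) + 2d(sin α − sin β) = 2.500515; p = √p² = 1.581302; φ = atan2(cos β − cos α, d + sin α − sin β) = -1.586970 rad; t = (φ − α) mod 2π = 5.484975 rad, q = (β − φ) mod 2π = 4.226037 rad → L = 1.69·(5.484975 + 1.581302 + 4.226037) = 1.69·11.292314 = 19.084010 m
RSR: p² = 2 + d² − 2cos(α−β) + 2d(sin β − sin α) = 8.053732; p = √p² = 2.837910; φ = atan2(cos α − cos β, d − sin α + sin β) = 0.590930 rad; t = (α − φ) mod 2π = 4.903496 rad, q = (φ − β) mod 2π = 4.235048 rad → L = 1.69·(4.903496 + 2.837910 + 4.235048) = 1.69·11.976454 = 20.240207 m
LSR: p² = d² − 2 + 2cos(α−β) + 2d(sin α + sin β) = -3.091246 < 0 → infeasible
RSL: p² = d² − 2 + 2cos(α−β) − 2d(sin α + sin β) = -2.029018 < 0 → infeasible
RLR: c = (6 − d² + 2cos(α−β) + 2d(sin α − sin β))/8 = -0.006717; p = 2π − arccos c = 4.705672 rad; φ = atan2(cos α − cos β, d − sin α + sin β) = 0.590930 rad; t = (α − φ + p/2) mod 2π = 0.973147 rad, q = (α − β − t + p) mod 2π = 0.304699 rad → L = 1.69·(0.973147 + 4.705672 + 0.304699) = 1.69·5.983518 = 10.112146 m
LRL: c = (6 − d² + 2cos(α−β) − 2d(sin α − sin β))/8 = 0.687436; p = 2π − arccos c = 5.470341 rad; φ = atan2(cos β − cos α, d + sin α − sin β) = -1.586970 rad; t = (φ − α + p/2) mod 2π = 1.936960 rad, q = (β − α − t + p) mod 2π = 0.678023 rad → L = 1.69·(1.936960 + 5.470341 + 0.678023) = 1.69·8.085323 = 13.664197 m
Shortest: RLR with L = 10.112146 m ≈ 10.1121 m
Convert RLR to answer units (arcs ×180/π): t = 0.973147·180/π = 55.7572°, p = 4.705672·180/π = 269.6152°, q = 0.304699·180/π = 17.4580°, L = 10.1121 m.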